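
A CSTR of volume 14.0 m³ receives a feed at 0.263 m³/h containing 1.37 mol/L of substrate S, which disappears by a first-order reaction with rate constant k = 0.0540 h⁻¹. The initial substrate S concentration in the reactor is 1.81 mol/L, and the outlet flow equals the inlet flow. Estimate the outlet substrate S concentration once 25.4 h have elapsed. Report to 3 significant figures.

0.583 mol/L

Species balance: V dC/dt = Q C_in − Q C − k V C.
dC/dt = (Q/V) C_in − (Q/V + k) C; effective rate a = Q/V + k = 0.018786 + 0.0540 = 0.072786 h⁻¹.
C_ss = Q C_in/(Q + kV) = 0.35359 mol/L; C(t) = C_ss + (C₀ − C_ss) e^(−a t).
C(25.4) = 0.35359 + (1.4564)·e^(−0.072786·25.4) = 0.35359 + (1.4564)·0.15743 = 0.58288 mol/L.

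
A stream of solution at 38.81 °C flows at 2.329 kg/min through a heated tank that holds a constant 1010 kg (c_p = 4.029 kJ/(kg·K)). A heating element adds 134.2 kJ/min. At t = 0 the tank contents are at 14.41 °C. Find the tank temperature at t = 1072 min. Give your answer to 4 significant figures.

49.84 °C

M c_p dT/dt = ṁ c_p (T_in − T) + Q̇.
τ = M/ṁ = 433.663 min; T_ss = T_in + Q̇/(ṁ c_p) = 38.81 + 134.2/(2.329·4.029) = 53.1116 °C.
Integrating: T(t) = T_ss + (T₀ − T_ss) e^(−t/τ).
T(1072) = 53.1116 + (-38.7016)·e^(−1072/433.663) = 53.1116 + (-38.7016)·0.0844185 = 49.8445 °C.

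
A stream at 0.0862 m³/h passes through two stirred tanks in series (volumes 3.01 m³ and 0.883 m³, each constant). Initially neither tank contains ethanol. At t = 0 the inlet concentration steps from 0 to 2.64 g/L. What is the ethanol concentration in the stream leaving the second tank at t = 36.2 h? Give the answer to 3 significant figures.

Time constants: τᵢ = Vᵢ/Q for each well-mixed tank.
τ₁ = 3.01/0.0862 = 34.919 h; τ₂ = 0.883/0.0862 = 10.244 h.
Tank 1: C₁ = C_in(1 − e^(−t/τ₁)). Tank 2 (τ₁ ≠ τ₂): C₂ = C_in[1 − (τ₁ e^(−t/τ₁) − τ₂ e^(−t/τ₂))/(τ₁ − τ₂)].
At t = 36.2: e^(−t/τ₁) = 0.35463, e^(−t/τ₂) = 0.029191.
C₂ = 2.64·[1 − (34.919·0.35463 − 10.244·0.029191)/(24.675)] = 2.64·0.51027 = 1.3471 g/L.

1.35 g/L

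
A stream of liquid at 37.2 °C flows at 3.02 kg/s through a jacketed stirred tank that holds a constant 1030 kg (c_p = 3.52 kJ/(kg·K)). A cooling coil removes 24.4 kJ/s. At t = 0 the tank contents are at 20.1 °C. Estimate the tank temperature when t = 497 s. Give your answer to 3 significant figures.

31.5 °C

M c_p dT/dt = ṁ c_p (T_in − T) − Q̇.
τ = M/ṁ = 341.06 s; T_ss = T_in − Q̇/(ṁ c_p) = 37.2 − 24.4/(3.02·3.52) = 34.905 °C.
T approaches T_ss exponentially: T(t) = T_ss + (T₀ − T_ss) e^(−t/τ).
T(497) = 34.905 + (-14.805)·e^(−497/341.06) = 34.905 + (-14.805)·0.23288 = 31.457 °C.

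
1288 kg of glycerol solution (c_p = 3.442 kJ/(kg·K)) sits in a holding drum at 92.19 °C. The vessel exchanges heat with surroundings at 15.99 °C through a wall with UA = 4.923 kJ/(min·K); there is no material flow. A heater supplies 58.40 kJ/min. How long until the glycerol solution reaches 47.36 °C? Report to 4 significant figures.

Lumped-capacitance energy balance: M c_p dT/dt = UA(T_amb − T) + Q̇.
τ = M c_p/UA = 900.527 min; T_ss = T_amb + Q̇/UA = 15.99 + 58.40/4.923 = 27.8527 °C.
T(t) = T_ss + (T₀ − T_ss)e^(−t/τ); set T = 47.36:
t = −τ ln[(T − T_ss)/(T₀ − T_ss)] = −900.527 · ln(0.303204) = 1074.64 min.

1075 min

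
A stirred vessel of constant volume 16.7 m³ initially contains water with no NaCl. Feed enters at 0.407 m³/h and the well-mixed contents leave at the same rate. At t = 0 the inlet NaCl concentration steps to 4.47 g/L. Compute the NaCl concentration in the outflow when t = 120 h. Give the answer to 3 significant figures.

Mass balance on the solute (V constant): V dC/dt = Q(C_in − C).
Rewrite as dC/dt + C/τ = C_in/τ, τ = V/Q = 41.032 h.
Integrating: C(t) = C_in + (C₀ − C_in) e^(−t/τ).
C(120) = 4.47 + (0 − 4.47)·e^(−120/41.032) = 4.47 + (-4.4700)·0.053689 = 4.2300 g/L.

4.23 g/L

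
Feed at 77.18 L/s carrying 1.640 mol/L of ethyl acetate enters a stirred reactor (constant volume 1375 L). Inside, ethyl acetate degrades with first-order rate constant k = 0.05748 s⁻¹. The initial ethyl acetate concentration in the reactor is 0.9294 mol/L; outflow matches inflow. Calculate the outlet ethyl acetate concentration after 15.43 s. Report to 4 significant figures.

Accumulation = in − out − consumed: V dC/dt = Q C_in − Q C − k V C.
This is linear with rate a = Q/V + k = 0.113611 s⁻¹.
C_ss = Q C_in/(Q + kV) = 0.810263 mol/L; C(t) = C_ss + (C₀ − C_ss) e^(−a t).
C(15.43) = 0.810263 + (0.119137)·e^(−0.113611·15.43) = 0.810263 + (0.119137)·0.173251 = 0.830903 mol/L.

0.8309 mol/L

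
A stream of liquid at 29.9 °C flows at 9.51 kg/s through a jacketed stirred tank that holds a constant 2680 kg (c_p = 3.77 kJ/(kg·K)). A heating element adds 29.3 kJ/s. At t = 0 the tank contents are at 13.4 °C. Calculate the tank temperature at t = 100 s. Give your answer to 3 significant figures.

M c_p dT/dt = ṁ c_p (T_in − T) + Q̇.
τ = M/ṁ = 281.81 s; T_ss = T_in + Q̇/(ṁ c_p) = 29.9 + 29.3/(9.51·3.77) = 30.717 °C.
Solution: T(t) = T_ss + (T₀ − T_ss) e^(−t/τ).
T(100) = 30.717 + (-17.317)·e^(−100/281.81) = 30.717 + (-17.317)·0.70128 = 18.573 °C.

18.6 °C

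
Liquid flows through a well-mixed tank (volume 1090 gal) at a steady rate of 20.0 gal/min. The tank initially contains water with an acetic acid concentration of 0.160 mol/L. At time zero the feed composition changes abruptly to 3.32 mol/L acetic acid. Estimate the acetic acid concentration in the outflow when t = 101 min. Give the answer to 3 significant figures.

Transient balance on the dissolved component: V dC/dt = Q(C_in − C).
Time constant τ = V/Q = 1090/20.0 = 54.500 min.
This is linear first-order; C(t) = C_in + (C₀ − C_in) e^(−t/τ).
C(101) = 3.32 + (0.160 − 3.32)·e^(−101/54.500) = 3.32 + (-3.1600)·0.15673 = 2.8247 mol/L.

2.82 mol/L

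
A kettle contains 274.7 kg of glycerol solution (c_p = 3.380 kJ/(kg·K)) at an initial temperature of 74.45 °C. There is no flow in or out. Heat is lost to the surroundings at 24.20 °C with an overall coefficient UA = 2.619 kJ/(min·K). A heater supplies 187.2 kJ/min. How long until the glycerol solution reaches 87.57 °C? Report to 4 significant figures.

Heat balance on the well-mixed liquid: M c_p dT/dt = −UA(T − T_amb) + Q̇.
τ = M c_p/UA = 354.519 min; T_ss = T_amb + Q̇/UA = 24.20 + 187.2/2.619 = 95.6777 °C.
T(t) = T_ss + (T₀ − T_ss)e^(−t/τ); set T = 87.57:
t = −τ ln[(T − T_ss)/(T₀ − T_ss)] = −354.519 · ln(0.381939) = 341.223 min.

341.2 min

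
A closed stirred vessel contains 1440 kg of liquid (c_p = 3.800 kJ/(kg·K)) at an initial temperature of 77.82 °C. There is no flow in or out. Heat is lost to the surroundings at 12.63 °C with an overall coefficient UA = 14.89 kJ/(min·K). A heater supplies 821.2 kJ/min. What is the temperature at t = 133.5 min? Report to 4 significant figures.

74.76 °C

Lumped-capacitance energy balance: M c_p dT/dt = UA(T_amb − T) + Q̇.
dT/dt = (T_ss − T)/τ with T_ss = T_amb + Q̇/UA = 12.63 + 821.2/14.89 = 67.7811 °C, τ = M c_p/UA = 1440·3.800/14.89 = 367.495 min.
Solution: T(t) = T_ss + (T₀ − T_ss) e^(−t/τ).
T(133.5) = 67.7811 + (10.0389)·0.695398 = 74.7621 °C.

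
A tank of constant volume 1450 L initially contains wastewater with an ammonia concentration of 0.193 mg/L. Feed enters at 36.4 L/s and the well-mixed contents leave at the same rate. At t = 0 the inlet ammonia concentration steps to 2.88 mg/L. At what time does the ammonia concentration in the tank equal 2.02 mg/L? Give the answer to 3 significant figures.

Species balance: V dC/dt = Q(C_in − C) ⇒ τ = V/Q = 39.835 s.
C(t) = C_in + (C₀ − C_in) e^(−t/τ). Set C = 2.02 and solve for t:
e^(−t/τ) = (C − C_in)/(C₀ − C_in) = (2.02 − 2.88)/(0.193 − 2.88) = 0.32006
t = −τ ln(…) = 39.835 × 1.1392 = 45.382 s.

45.4 s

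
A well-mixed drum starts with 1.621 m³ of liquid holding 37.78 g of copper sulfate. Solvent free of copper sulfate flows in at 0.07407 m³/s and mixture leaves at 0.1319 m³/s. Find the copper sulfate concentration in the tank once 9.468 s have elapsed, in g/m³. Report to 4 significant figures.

Let m(t) be the amount of copper sulfate. Volume: V(t) = V₀ + (Q_in − Q_out) t = 1.621 − 0.0578300 t; V(9.468) = 1.07347 m³.
Species balance (pure solvent in): dm/dt = −Q_out · m/V(t).
Separate: dm/m = −Q_out dt/V(t) ⇒ ln(m/m₀) = −(Q_out/(Q_in−Q_out)) ln(V/V₀).
m = m₀ (V₀/V)^(Q_out/(Q_in−Q_out)) = 37.78 × (1.621/1.07347)^(-2.28082) = 14.7573 g.
C = m/V = 14.7573/1.07347 = 13.7473 g/m³.

13.75 g/m³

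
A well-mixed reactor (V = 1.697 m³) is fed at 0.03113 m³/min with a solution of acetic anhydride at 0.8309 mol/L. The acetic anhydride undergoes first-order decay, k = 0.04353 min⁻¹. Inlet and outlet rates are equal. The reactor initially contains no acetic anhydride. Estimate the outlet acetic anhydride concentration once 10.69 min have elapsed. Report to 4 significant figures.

0.1192 mol/L

Species balance: V dC/dt = Q C_in − Q C − k V C.
dC/dt = (Q/V) C_in − (Q/V + k) C; effective rate a = Q/V + k = 0.0183441 + 0.04353 = 0.0618741 min⁻¹.
C_ss = Q C_in/(Q + kV) = 0.246341 mol/L; C(t) = C_ss + (C₀ − C_ss) e^(−a t).
C(10.69) = 0.246341 + (-0.246341)·e^(−0.0618741·10.69) = 0.246341 + (-0.246341)·0.516110 = 0.119202 mol/L.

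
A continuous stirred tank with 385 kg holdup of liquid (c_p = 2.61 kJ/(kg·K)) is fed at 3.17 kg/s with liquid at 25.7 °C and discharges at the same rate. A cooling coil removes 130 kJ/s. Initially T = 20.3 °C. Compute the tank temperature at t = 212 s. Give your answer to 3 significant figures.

11.8 °C

M c_p dT/dt = ṁ c_p (T_in − T) − Q̇.
τ = M/ṁ = 121.45 s; T_ss = T_in − Q̇/(ṁ c_p) = 25.7 − 130/(3.17·2.61) = 9.9876 °C.
T approaches T_ss exponentially: T(t) = T_ss + (T₀ − T_ss) e^(−t/τ).
T(212) = 9.9876 + (10.312)·e^(−212/121.45) = 9.9876 + (10.312)·0.17455 = 11.788 °C.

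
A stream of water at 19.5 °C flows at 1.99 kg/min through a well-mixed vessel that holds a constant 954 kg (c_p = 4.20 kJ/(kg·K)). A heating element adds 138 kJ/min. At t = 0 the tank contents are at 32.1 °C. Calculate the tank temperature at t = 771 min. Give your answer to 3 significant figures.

M c_p dT/dt = ṁ c_p (T_in − T) + Q̇.
Rearrange: dT/dt = (T_ss − T)/τ with τ = M/ṁ = 479.40 min and T_ss = T_in + Q̇/(ṁ c_p) = 36.011 °C.
Integrating: T(t) = T_ss + (T₀ − T_ss) e^(−t/τ).
T(771) = 36.011 + (-3.9111)·e^(−771/479.40) = 36.011 + (-3.9111)·0.20023 = 35.228 °C.

35.2 °C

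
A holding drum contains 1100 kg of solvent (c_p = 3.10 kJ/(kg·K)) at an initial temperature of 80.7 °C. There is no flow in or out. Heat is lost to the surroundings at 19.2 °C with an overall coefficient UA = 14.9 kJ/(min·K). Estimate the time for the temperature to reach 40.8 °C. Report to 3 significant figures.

239 min

M c_p dT/dt = −UA(T − T_amb).
τ = M c_p/UA = 228.86 min; T_ss = T_amb = 19.200 °C.
T(t) = T_ss + (T₀ − T_ss)e^(−t/τ); set T = 40.8:
t = −τ ln[(T − T_ss)/(T₀ − T_ss)] = −228.86 · ln(0.35122) = 239.47 min.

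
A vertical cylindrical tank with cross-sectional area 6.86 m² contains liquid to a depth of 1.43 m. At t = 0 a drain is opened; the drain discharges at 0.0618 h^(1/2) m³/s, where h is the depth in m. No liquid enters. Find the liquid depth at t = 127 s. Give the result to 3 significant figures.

0.389 m

Accumulation of liquid (constant cross-section A): A dh/dt = −0.0618 √h.
This is separable: 2 d(√h)/dt = −0.0618/A, so √h = √h₀ − (0.0618/(2A)) t.
√h = √1.43 − 0.0618·127/(2·6.86) = 1.1958 − 0.57206 = 0.62377.
h = 0.62377² = 0.38909 m.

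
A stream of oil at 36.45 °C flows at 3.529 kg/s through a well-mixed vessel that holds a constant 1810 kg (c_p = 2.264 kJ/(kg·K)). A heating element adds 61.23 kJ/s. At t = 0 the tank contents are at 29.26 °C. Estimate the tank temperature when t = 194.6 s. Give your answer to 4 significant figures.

33.95 °C

Energy balance: M c_p dT/dt = ṁ c_p (T_in − T) + 61.23.
Rearrange: dT/dt = (T_ss − T)/τ with τ = M/ṁ = 512.893 s and T_ss = T_in + Q̇/(ṁ c_p) = 44.1137 °C.
T approaches T_ss exponentially: T(t) = T_ss + (T₀ − T_ss) e^(−t/τ).
T(194.6) = 44.1137 + (-14.8537)·e^(−194.6/512.893) = 44.1137 + (-14.8537)·0.684261 = 33.9499 °C.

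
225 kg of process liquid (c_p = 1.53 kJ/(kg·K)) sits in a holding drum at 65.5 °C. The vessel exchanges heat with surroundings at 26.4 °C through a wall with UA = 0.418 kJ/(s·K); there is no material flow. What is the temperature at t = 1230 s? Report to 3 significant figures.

Heat balance on the well-mixed liquid: M c_p dT/dt = −UA(T − T_amb).
dT/dt = (T_ss − T)/τ with T_ss = T_amb = 26.400 °C, τ = M c_p/UA = 225·1.53/0.418 = 823.56 s.
T approaches T_ss exponentially: T(t) = T_ss + (T₀ − T_ss) e^(−t/τ).
T(1230) = 26.400 + (39.100)·0.22458 = 35.181 °C.

35.2 °C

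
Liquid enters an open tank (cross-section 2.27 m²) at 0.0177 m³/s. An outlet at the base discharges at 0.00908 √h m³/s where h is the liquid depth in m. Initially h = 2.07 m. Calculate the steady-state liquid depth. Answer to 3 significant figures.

3.80 m

A dh/dt = Q_in − 0.00908 √h. Steady state requires inflow = outflow:
Q_in = 0.00908 √h_ss ⇒ √h_ss = 0.0177/0.00908 = 1.9493.
h_ss = 1.9493² = 3.7999 m. (Since h₀ = 2.07 m < h_ss, the level will rise toward this value.)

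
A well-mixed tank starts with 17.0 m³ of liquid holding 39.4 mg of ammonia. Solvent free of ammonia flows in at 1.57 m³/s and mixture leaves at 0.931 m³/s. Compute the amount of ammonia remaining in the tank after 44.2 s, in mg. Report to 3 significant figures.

Let m(t) be the amount of ammonia. Volume: V(t) = V₀ + (Q_in − Q_out) t = 17.0 + 0.63900 t; V(44.2) = 45.244 m³.
Solute balance: dm/dt = 0 − Q_out C = −Q_out m/V(t).
Separate: dm/m = −Q_out dt/V(t) ⇒ ln(m/m₀) = −(Q_out/(Q_in−Q_out)) ln(V/V₀).
m = m₀ (V₀/V)^(Q_out/(Q_in−Q_out)) = 39.4 × (17.0/45.244)^(1.4570) = 9.4651 mg.

9.47 mg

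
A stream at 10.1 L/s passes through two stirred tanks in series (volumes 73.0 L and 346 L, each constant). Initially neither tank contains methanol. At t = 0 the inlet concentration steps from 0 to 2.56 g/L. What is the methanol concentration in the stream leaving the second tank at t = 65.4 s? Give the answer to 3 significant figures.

Each tank obeys Vᵢ dCᵢ/dt = Q(Cᵢ₋₁ − Cᵢ), so τᵢ = Vᵢ/Q.
τ₁ = 73.0/10.1 = 7.2277 s; τ₂ = 346/10.1 = 34.257 s.
Solving the cascade with C₁(0)=C₂(0)=0 gives C₂(t) = C_in[1 − (τ₁ e^(−t/τ₁) − τ₂ e^(−t/τ₂))/(τ₁ − τ₂)].
At t = 65.4: e^(−t/τ₁) = 0.00011757, e^(−t/τ₂) = 0.14822.
C₂ = 2.56·[1 − (7.2277·0.00011757 − 34.257·0.14822)/(-27.030)] = 2.56·0.81218 = 2.0792 g/L.

2.08 g/L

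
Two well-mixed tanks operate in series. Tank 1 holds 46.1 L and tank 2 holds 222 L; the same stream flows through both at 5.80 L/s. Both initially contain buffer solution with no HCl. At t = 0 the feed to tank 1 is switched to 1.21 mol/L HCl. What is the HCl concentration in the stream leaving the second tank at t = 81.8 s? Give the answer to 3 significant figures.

1.03 mol/L

Each tank obeys Vᵢ dCᵢ/dt = Q(Cᵢ₋₁ − Cᵢ), so τᵢ = Vᵢ/Q.
τ₁ = 46.1/5.80 = 7.9483 s; τ₂ = 222/5.80 = 38.276 s.
Tank 1: C₁ = C_in(1 − e^(−t/τ₁)). Tank 2 (τ₁ ≠ τ₂): C₂ = C_in[1 − (τ₁ e^(−t/τ₁) − τ₂ e^(−t/τ₂))/(τ₁ − τ₂)].
At t = 81.8: e^(−t/τ₁) = 3.3919e-05, e^(−t/τ₂) = 0.11799.
C₂ = 1.21·[1 − (7.9483·3.3919e-05 − 38.276·0.11799)/(-30.328)] = 1.21·0.85109 = 1.0298 mol/L.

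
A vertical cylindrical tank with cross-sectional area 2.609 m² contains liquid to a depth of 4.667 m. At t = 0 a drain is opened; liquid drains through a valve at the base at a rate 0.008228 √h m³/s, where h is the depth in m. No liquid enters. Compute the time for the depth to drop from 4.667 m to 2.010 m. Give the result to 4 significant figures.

Volume balance on the tank: A dh/dt = −0.008228 √h.
This is separable: 2 d(√h)/dt = −0.008228/A, so √h = √h₀ − (0.008228/(2A)) t.
t = 2A(√h₀ − √h)/0.008228 = 2·2.609·(√4.667 − √2.010)/0.008228
  = 5.21800 × (2.16032 − 1.41774) / 0.008228 = 470.926 s.

470.9 s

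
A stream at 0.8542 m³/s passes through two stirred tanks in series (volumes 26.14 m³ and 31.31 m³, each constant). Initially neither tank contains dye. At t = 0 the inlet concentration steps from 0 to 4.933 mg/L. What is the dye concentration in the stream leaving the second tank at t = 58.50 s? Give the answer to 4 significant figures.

Species balance on tank i: dCᵢ/dt = (Cᵢ₋₁ − Cᵢ)/τᵢ with τᵢ = Vᵢ/Q.
τ₁ = 26.14/0.8542 = 30.6017 s; τ₂ = 31.31/0.8542 = 36.6542 s.
Solving the cascade with C₁(0)=C₂(0)=0 gives C₂(t) = C_in[1 − (τ₁ e^(−t/τ₁) − τ₂ e^(−t/τ₂))/(τ₁ − τ₂)].
At t = 58.50: e^(−t/τ₁) = 0.147835, e^(−t/τ₂) = 0.202706.
C₂ = 4.933·[1 − (30.6017·0.147835 − 36.6542·0.202706)/(-6.05245)] = 4.933·0.519862 = 2.56448 mg/L.

2.564 mg/L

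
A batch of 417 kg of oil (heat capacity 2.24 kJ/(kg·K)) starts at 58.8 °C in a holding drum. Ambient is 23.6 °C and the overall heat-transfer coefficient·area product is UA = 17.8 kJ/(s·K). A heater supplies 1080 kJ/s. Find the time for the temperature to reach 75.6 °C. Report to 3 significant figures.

56.5 s

M c_p dT/dt = −UA(T − T_amb) + Q̇.
τ = M c_p/UA = 52.476 s; T_ss = T_amb + Q̇/UA = 23.6 + 1080/17.8 = 84.274 °C.
T(t) = T_ss + (T₀ − T_ss)e^(−t/τ); set T = 75.6:
t = −τ ln[(T − T_ss)/(T₀ − T_ss)] = −52.476 · ln(0.34051) = 56.534 s.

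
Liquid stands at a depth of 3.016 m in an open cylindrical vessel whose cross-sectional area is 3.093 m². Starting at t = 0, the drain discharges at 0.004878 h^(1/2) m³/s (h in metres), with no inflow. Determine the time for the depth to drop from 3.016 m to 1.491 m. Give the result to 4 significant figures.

653.9 s

A dh/dt = −Q_out = −0.004878 √h.
∫ h^(−1/2) dh = −(0.004878/A) ∫ dt, giving 2√h = 2√h₀ − (0.004878/A) t.
t = 2A(√h₀ − √h)/0.004878 = 2·3.093·(√3.016 − √1.491)/0.004878
  = 6.18600 × (1.73666 − 1.22107) / 0.004878 = 653.852 s.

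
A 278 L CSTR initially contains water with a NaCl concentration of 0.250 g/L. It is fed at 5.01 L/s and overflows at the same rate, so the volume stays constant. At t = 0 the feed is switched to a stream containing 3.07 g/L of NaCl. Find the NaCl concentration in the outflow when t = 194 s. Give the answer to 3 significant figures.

Mass balance on the solute (V constant): V dC/dt = Q(C_in − C).
So dC/dt = (C_in − C)/τ with τ = V/Q = 278/5.01 = 55.489 s.
Integrating: C(t) = C_in + (C₀ − C_in) e^(−t/τ).
C(194) = 3.07 + (0.250 − 3.07)·e^(−194/55.489) = 3.07 + (-2.8200)·0.030313 = 2.9845 g/L.

2.98 g/L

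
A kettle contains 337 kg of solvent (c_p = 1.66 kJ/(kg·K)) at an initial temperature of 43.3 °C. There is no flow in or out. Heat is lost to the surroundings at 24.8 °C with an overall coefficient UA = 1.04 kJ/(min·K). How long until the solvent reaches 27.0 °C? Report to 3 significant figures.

1150 min

Energy balance: M c_p dT/dt = −UA(T − T_amb).
τ = M c_p/UA = 537.90 min; T_ss = T_amb = 24.800 °C.
T(t) = T_ss + (T₀ − T_ss)e^(−t/τ); set T = 27.0:
t = −τ ln[(T − T_ss)/(T₀ − T_ss)] = −537.90 · ln(0.11892) = 1145.4 min.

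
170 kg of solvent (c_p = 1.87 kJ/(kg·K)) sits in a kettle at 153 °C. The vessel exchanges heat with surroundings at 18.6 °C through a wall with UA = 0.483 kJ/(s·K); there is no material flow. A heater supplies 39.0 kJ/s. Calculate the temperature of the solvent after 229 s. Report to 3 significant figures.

137 °C

Lumped-capacitance energy balance: M c_p dT/dt = UA(T_amb − T) + Q̇.
dT/dt = (T_ss − T)/τ with T_ss = T_amb + Q̇/UA = 18.6 + 39.0/0.483 = 99.345 °C, τ = M c_p/UA = 170·1.87/0.483 = 658.18 s.
This is linear first-order; T(t) = T_ss + (T₀ − T_ss) e^(−t/τ).
T(229) = 99.345 + (53.655)·0.70615 = 137.23 °C.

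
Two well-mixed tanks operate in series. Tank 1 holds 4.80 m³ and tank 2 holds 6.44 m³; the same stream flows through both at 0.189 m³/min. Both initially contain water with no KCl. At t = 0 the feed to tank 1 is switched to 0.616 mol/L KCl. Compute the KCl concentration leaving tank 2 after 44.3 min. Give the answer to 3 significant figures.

Time constants: τᵢ = Vᵢ/Q for each well-mixed tank.
τ₁ = 4.80/0.189 = 25.397 min; τ₂ = 6.44/0.189 = 34.074 min.
Tank 1: C₁ = C_in(1 − e^(−t/τ₁)). Tank 2 (τ₁ ≠ τ₂): C₂ = C_in[1 − (τ₁ e^(−t/τ₁) − τ₂ e^(−t/τ₂))/(τ₁ − τ₂)].
At t = 44.3: e^(−t/τ₁) = 0.17477, e^(−t/τ₂) = 0.27250.
C₂ = 0.616·[1 − (25.397·0.17477 − 34.074·0.27250)/(-8.6772)] = 0.616·0.44144 = 0.27193 mol/L.

0.272 mol/L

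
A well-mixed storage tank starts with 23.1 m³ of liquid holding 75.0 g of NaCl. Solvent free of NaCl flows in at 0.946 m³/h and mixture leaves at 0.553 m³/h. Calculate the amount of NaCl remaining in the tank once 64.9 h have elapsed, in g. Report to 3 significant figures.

Total volume: dV/dt = Q_in − Q_out = 0.39300 m³/h, so V(t) = 23.1 + 0.39300 t and V(64.9) = 48.606 m³.
Species balance (pure solvent in): dm/dt = −Q_out · m/V(t).
Separate: dm/m = −Q_out dt/V(t) ⇒ ln(m/m₀) = −(Q_out/(Q_in−Q_out)) ln(V/V₀).
m = m₀ (V₀/V)^(Q_out/(Q_in−Q_out)) = 75.0 × (23.1/48.606)^(1.4071) = 26.330 g.

26.3 g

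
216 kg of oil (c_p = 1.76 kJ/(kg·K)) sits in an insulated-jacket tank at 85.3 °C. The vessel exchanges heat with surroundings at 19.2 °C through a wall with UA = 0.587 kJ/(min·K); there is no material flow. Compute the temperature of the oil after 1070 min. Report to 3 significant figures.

31.9 °C

First-law balance (no shaft work): M c_p dT/dt = −UA(T − T_amb).
dT/dt = (T_ss − T)/τ with T_ss = T_amb = 19.200 °C, τ = M c_p/UA = 216·1.76/0.587 = 647.63 min.
Solution: T(t) = T_ss + (T₀ − T_ss) e^(−t/τ).
T(1070) = 19.200 + (66.100)·0.19163 = 31.867 °C.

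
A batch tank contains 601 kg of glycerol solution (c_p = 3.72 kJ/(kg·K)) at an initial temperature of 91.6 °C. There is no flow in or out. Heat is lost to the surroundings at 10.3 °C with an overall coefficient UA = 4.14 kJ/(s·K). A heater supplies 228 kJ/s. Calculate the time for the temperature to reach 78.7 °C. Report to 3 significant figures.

Lumped-capacitance energy balance: M c_p dT/dt = UA(T_amb − T) + Q̇.
τ = M c_p/UA = 540.03 s; T_ss = T_amb + Q̇/UA = 10.3 + 228/4.14 = 65.372 °C.
T(t) = T_ss + (T₀ − T_ss)e^(−t/τ); set T = 78.7:
t = −τ ln[(T − T_ss)/(T₀ − T_ss)] = −540.03 · ln(0.50815) = 365.59 s.

366 s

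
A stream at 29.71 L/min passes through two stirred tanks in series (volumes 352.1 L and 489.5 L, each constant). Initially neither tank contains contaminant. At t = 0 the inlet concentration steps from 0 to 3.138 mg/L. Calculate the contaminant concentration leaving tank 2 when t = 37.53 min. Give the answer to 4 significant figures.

2.331 mg/L

Species balance on tank i: dCᵢ/dt = (Cᵢ₋₁ − Cᵢ)/τᵢ with τᵢ = Vᵢ/Q.
τ₁ = 352.1/29.71 = 11.8512 min; τ₂ = 489.5/29.71 = 16.4759 min.
Solving the cascade with C₁(0)=C₂(0)=0 gives C₂(t) = C_in[1 − (τ₁ e^(−t/τ₁) − τ₂ e^(−t/τ₂))/(τ₁ − τ₂)].
At t = 37.53: e^(−t/τ₁) = 0.0421399, e^(−t/τ₂) = 0.102503.
C₂ = 3.138·[1 − (11.8512·0.0421399 − 16.4759·0.102503)/(-4.62471)] = 3.138·0.742813 = 2.33095 mg/L.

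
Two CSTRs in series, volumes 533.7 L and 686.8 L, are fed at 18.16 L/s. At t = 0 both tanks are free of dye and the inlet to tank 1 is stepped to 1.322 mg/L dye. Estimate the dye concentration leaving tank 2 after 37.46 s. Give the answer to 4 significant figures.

Species balance on tank i: dCᵢ/dt = (Cᵢ₋₁ − Cᵢ)/τᵢ with τᵢ = Vᵢ/Q.
τ₁ = 533.7/18.16 = 29.3888 s; τ₂ = 686.8/18.16 = 37.8194 s.
Solving the cascade with C₁(0)=C₂(0)=0 gives C₂(t) = C_in[1 − (τ₁ e^(−t/τ₁) − τ₂ e^(−t/τ₂))/(τ₁ − τ₂)].
At t = 37.46: e^(−t/τ₁) = 0.279533, e^(−t/τ₂) = 0.371392.
C₂ = 1.322·[1 − (29.3888·0.279533 − 37.8194·0.371392)/(-8.43062)] = 1.322·0.308390 = 0.407692 mg/L.

0.4077 mg/L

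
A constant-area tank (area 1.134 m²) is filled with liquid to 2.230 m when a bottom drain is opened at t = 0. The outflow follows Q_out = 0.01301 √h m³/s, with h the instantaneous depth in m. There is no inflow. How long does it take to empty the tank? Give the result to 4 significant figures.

Mass balance (ρ constant): A dh/dt = −0.01301 √h.
Separate and integrate: 2(√h − √h₀) = −(0.01301/A) t.
Set h = 0: 2√h₀ = (0.01301/A) t_empty ⇒ t_empty = 2A√h₀/0.01301.
t_empty = 2·1.134·√2.230/0.01301 = 2.26800·1.49332/0.01301 = 260.326 s.

260.3 s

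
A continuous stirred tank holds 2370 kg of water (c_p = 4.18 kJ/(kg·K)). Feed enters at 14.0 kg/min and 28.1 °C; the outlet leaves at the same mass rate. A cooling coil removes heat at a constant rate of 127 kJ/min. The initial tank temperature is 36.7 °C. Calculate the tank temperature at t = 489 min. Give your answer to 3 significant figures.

Unsteady energy balance on the tank contents: M c_p dT/dt = ṁ c_p (T_in − T) − 127.
Rearrange: dT/dt = (T_ss − T)/τ with τ = M/ṁ = 169.29 min and T_ss = T_in − Q̇/(ṁ c_p) = 25.930 °C.
Solution: T(t) = T_ss + (T₀ − T_ss) e^(−t/τ).
T(489) = 25.930 + (10.770)·e^(−489/169.29) = 25.930 + (10.770)·0.055654 = 26.529 °C.

26.5 °C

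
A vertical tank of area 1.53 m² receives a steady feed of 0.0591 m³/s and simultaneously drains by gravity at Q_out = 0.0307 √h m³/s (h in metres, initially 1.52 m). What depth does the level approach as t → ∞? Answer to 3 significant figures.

3.71 m

A dh/dt = Q_in − 0.0307 √h. Steady state requires inflow = outflow:
Q_in = 0.0307 √h_ss ⇒ √h_ss = 0.0591/0.0307 = 1.9251.
h_ss = 1.9251² = 3.7059 m. (Since h₀ = 1.52 m < h_ss, the level will rise toward this value.)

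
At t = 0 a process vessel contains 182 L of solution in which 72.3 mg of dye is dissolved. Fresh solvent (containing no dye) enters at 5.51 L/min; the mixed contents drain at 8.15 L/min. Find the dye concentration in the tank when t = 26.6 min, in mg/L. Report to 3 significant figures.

0.144 mg/L

Total volume: dV/dt = Q_in − Q_out = -2.6400 L/min, so V(t) = 182 − 2.6400 t and V(26.6) = 111.78 L.
Solute balance: dm/dt = 0 − Q_out C = −Q_out m/V(t).
dm/m = −Q_out dt/(V₀ − 2.6400 t); integrating gives ln(m/m₀) = −(Q_out/(Q_in−Q_out)) ln(V/V₀).
m = m₀ (V₀/V)^(Q_out/(Q_in−Q_out)) = 72.3 × (182/111.78)^(-3.0871) = 16.052 mg.
C = m/V = 16.052/111.78 = 0.14361 mg/L.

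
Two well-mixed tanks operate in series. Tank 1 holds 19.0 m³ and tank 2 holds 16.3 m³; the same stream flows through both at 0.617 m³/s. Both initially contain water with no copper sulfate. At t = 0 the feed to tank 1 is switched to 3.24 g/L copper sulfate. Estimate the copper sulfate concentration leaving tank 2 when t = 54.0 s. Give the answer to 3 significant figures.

Each tank obeys Vᵢ dCᵢ/dt = Q(Cᵢ₋₁ − Cᵢ), so τᵢ = Vᵢ/Q.
τ₁ = 19.0/0.617 = 30.794 s; τ₂ = 16.3/0.617 = 26.418 s.
Tank 1: C₁ = C_in(1 − e^(−t/τ₁)). Tank 2 (τ₁ ≠ τ₂): C₂ = C_in[1 − (τ₁ e^(−t/τ₁) − τ₂ e^(−t/τ₂))/(τ₁ − τ₂)].
At t = 54.0: e^(−t/τ₁) = 0.17315, e^(−t/τ₂) = 0.12950.
C₂ = 3.24·[1 − (30.794·0.17315 − 26.418·0.12950)/(4.3760)] = 3.24·0.56333 = 1.8252 g/L.

1.83 g/L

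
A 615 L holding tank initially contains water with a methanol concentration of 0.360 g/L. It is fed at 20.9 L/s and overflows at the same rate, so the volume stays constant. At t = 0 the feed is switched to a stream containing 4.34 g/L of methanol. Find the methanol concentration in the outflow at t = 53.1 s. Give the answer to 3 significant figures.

3.69 g/L

Species balance on the tank: V dC/dt = Q(C_in − C).
Rewrite as dC/dt + C/τ = C_in/τ, τ = V/Q = 29.426 s.
Integrating: C(t) = C_in + (C₀ − C_in) e^(−t/τ).
C(53.1) = 4.34 + (0.360 − 4.34)·e^(−53.1/29.426) = 4.34 + (-3.9800)·0.16455 = 3.6851 g/L.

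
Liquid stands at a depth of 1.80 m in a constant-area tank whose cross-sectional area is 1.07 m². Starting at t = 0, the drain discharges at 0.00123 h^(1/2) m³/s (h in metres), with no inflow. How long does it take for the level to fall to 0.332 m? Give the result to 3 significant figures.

With no inflow, A dh/dt = −0.00123 √h.
This is separable: 2 d(√h)/dt = −0.00123/A, so √h = √h₀ − (0.00123/(2A)) t.
t = 2A(√h₀ − √h)/0.00123 = 2·1.07·(√1.80 − √0.332)/0.00123
  = 2.1400 × (1.3416 − 0.57619) / 0.00123 = 1331.8 s.

1330 s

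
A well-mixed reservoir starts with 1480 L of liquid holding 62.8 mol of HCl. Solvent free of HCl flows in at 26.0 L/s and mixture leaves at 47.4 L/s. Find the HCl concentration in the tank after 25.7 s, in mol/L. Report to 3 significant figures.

Let m(t) be the amount of HCl. Volume: V(t) = V₀ + (Q_in − Q_out) t = 1480 − 21.400 t; V(25.7) = 930.02 L.
No HCl enters, so dm/dt = −Q_out · (m/V).
dm/m = −Q_out dt/(V₀ − 21.400 t); integrating gives ln(m/m₀) = −(Q_out/(Q_in−Q_out)) ln(V/V₀).
m = m₀ (V₀/V)^(Q_out/(Q_in−Q_out)) = 62.8 × (1480/930.02)^(-2.2150) = 22.441 mol.
C = m/V = 22.441/930.02 = 0.024130 mol/L.

0.0241 mol/L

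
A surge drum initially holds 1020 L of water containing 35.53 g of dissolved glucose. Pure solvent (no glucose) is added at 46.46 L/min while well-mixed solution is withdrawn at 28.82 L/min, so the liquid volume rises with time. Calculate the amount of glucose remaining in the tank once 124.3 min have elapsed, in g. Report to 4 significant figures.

5.452 g

Let m(t) be the amount of glucose. Volume: V(t) = V₀ + (Q_in − Q_out) t = 1020 + 17.6400 t; V(124.3) = 3212.65 L.
Species balance (pure solvent in): dm/dt = −Q_out · m/V(t).
Separate: dm/m = −Q_out dt/V(t) ⇒ ln(m/m₀) = −(Q_out/(Q_in−Q_out)) ln(V/V₀).
m = m₀ (V₀/V)^(Q_out/(Q_in−Q_out)) = 35.53 × (1020/3212.65)^(1.63379) = 5.45179 g.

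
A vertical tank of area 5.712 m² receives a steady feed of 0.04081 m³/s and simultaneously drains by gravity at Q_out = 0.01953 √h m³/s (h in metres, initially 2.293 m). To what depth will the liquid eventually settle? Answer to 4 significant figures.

4.366 m

Level balance: A dh/dt = 0.04081 − 0.01953 √h. Setting dh/dt = 0:
Q_in = 0.01953 √h_ss ⇒ √h_ss = 0.04081/0.01953 = 2.08961.
h_ss = 2.08961² = 4.36645 m. (Since h₀ = 2.293 m < h_ss, the level will rise toward this value.)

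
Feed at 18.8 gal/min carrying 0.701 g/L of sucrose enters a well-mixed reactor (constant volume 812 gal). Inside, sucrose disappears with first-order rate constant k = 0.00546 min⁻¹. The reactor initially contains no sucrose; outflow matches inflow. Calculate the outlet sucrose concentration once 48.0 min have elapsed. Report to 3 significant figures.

0.424 g/L

Species balance: V dC/dt = Q C_in − Q C − k V C.
dC/dt = (Q/V) C_in − (Q/V + k) C; effective rate a = Q/V + k = 0.023153 + 0.00546 = 0.028613 min⁻¹.
C_ss = Q C_in/(Q + kV) = 0.56723 g/L; C(t) = C_ss + (C₀ − C_ss) e^(−a t).
C(48.0) = 0.56723 + (-0.56723)·e^(−0.028613·48.0) = 0.56723 + (-0.56723)·0.25324 = 0.42359 g/L.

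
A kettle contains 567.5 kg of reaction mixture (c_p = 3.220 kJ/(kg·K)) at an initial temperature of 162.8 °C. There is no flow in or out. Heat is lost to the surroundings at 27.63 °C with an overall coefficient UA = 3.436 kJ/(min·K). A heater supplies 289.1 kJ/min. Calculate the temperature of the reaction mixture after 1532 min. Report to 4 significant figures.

M c_p dT/dt = −UA(T − T_amb) + Q̇.
dT/dt = (T_ss − T)/τ with T_ss = T_amb + Q̇/UA = 27.63 + 289.1/3.436 = 111.769 °C, τ = M c_p/UA = 567.5·3.220/3.436 = 531.825 min.
Integrating: T(t) = T_ss + (T₀ − T_ss) e^(−t/τ).
T(1532) = 111.769 + (51.0315)·0.0560984 = 114.631 °C.

114.6 °C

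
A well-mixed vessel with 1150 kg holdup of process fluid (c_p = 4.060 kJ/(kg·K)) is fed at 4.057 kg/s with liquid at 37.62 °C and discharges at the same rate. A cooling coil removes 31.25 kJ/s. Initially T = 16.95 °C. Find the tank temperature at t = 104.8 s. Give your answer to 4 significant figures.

22.75 °C

Unsteady energy balance on the tank contents: M c_p dT/dt = ṁ c_p (T_in − T) − 31.25.
Rearrange: dT/dt = (T_ss − T)/τ with τ = M/ṁ = 283.461 s and T_ss = T_in − Q̇/(ṁ c_p) = 35.7228 °C.
T approaches T_ss exponentially: T(t) = T_ss + (T₀ − T_ss) e^(−t/τ).
T(104.8) = 35.7228 + (-18.7728)·e^(−104.8/283.461) = 35.7228 + (-18.7728)·0.690930 = 22.7521 °C.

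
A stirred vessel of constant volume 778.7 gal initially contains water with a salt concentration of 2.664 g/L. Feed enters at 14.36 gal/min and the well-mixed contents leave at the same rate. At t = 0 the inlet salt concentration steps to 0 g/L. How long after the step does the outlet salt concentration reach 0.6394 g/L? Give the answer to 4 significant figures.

Species balance: V dC/dt = Q(C_in − C) ⇒ τ = V/Q = 54.2270 min.
C(t) = C_in + (C₀ − C_in) e^(−t/τ). Set C = 0.6394 and solve for t:
e^(−t/τ) = (C − C_in)/(C₀ − C_in) = (0.6394 − 0)/(2.664 − 0) = 0.240015
t = −τ ln(…) = 54.2270 × 1.42705 = 77.3849 min.

77.38 min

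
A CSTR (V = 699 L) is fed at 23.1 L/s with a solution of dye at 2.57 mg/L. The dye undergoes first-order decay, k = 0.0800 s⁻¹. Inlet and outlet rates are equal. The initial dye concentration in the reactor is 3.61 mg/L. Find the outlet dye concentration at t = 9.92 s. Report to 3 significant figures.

1.68 mg/L

Accumulation = in − out − consumed: V dC/dt = Q C_in − Q C − k V C.
This is linear with rate a = Q/V + k = 0.11305 s⁻¹.
C_ss = Q C_in/(Q + kV) = 0.75129 mg/L; C(t) = C_ss + (C₀ − C_ss) e^(−a t).
C(9.92) = 0.75129 + (2.8587)·e^(−0.11305·9.92) = 0.75129 + (2.8587)·0.32581 = 1.6827 mg/L.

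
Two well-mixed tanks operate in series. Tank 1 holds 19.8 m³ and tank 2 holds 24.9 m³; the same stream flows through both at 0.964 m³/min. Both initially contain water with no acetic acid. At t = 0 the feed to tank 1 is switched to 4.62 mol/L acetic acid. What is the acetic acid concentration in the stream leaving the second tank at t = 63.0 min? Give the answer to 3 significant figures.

3.49 mol/L

Species balance on tank i: dCᵢ/dt = (Cᵢ₋₁ − Cᵢ)/τᵢ with τᵢ = Vᵢ/Q.
τ₁ = 19.8/0.964 = 20.539 min; τ₂ = 24.9/0.964 = 25.830 min.
Solving the cascade with C₁(0)=C₂(0)=0 gives C₂(t) = C_in[1 − (τ₁ e^(−t/τ₁) − τ₂ e^(−t/τ₂))/(τ₁ − τ₂)].
At t = 63.0: e^(−t/τ₁) = 0.046548, e^(−t/τ₂) = 0.087245.
C₂ = 4.62·[1 − (20.539·0.046548 − 25.830·0.087245)/(-5.2905)] = 4.62·0.75476 = 3.4870 mol/L.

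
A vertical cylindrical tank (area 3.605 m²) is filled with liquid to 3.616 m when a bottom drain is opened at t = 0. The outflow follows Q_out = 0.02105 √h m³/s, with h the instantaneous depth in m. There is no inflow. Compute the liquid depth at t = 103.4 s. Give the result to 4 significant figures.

With no inflow, A dh/dt = −0.02105 √h.
∫ h^(−1/2) dh = −(0.02105/A) ∫ dt, giving 2√h = 2√h₀ − (0.02105/A) t.
√h = √3.616 − 0.02105·103.4/(2·3.605) = 1.90158 − 0.301882 = 1.59970.
h = 1.59970² = 2.55903 m.

2.559 m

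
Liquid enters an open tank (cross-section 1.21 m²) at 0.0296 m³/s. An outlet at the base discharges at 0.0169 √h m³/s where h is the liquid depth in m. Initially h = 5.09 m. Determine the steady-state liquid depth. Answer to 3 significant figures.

3.07 m

A dh/dt = Q_in − 0.0169 √h. Steady state requires inflow = outflow:
Q_in = 0.0169 √h_ss ⇒ √h_ss = 0.0296/0.0169 = 1.7515.
h_ss = 1.7515² = 3.0677 m. (Since h₀ = 5.09 m > h_ss, the level will fall toward this value.)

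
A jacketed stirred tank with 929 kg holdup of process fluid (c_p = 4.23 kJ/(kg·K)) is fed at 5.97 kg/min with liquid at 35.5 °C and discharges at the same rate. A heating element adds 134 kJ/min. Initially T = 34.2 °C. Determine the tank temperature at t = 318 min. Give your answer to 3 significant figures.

40.0 °C

M c_p dT/dt = ṁ c_p (T_in − T) + Q̇.
τ = M/ṁ = 155.61 min; T_ss = T_in + Q̇/(ṁ c_p) = 35.5 + 134/(5.97·4.23) = 40.806 °C.
T approaches T_ss exponentially: T(t) = T_ss + (T₀ − T_ss) e^(−t/τ).
T(318) = 40.806 + (-6.6063)·e^(−318/155.61) = 40.806 + (-6.6063)·0.12957 = 39.950 °C.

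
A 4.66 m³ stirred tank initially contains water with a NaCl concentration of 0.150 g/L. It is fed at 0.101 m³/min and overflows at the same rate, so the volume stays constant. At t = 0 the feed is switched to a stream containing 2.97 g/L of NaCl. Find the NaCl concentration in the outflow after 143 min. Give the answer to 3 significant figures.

Transient balance on the dissolved component: V dC/dt = Q(C_in − C).
Rewrite as dC/dt + C/τ = C_in/τ, τ = V/Q = 46.139 min.
Solution: C(t) = C_in + (C₀ − C_in) e^(−t/τ).
C(143) = 2.97 + (0.150 − 2.97)·e^(−143/46.139) = 2.97 + (-2.8200)·0.045078 = 2.8429 g/L.

2.84 g/L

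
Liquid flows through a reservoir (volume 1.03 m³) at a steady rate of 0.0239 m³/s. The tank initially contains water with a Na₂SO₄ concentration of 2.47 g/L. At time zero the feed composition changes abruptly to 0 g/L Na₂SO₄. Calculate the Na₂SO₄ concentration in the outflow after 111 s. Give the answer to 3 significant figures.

0.188 g/L

Unsteady species balance (constant V, well mixed): V dC/dt = Q(C_in − C).
Time constant τ = V/Q = 1.03/0.0239 = 43.096 s.
Solution: C(t) = C_in + (C₀ − C_in) e^(−t/τ).
C(111) = 0 + (2.47 − 0)·e^(−111/43.096) = 0 + (2.4700)·0.076106 = 0.18798 g/L.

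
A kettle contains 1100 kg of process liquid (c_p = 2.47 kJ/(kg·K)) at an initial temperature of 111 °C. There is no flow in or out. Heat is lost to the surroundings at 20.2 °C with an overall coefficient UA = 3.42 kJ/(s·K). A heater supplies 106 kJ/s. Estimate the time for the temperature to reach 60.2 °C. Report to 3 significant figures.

Lumped-capacitance energy balance: M c_p dT/dt = UA(T_amb − T) + Q̇.
τ = M c_p/UA = 794.44 s; T_ss = T_amb + Q̇/UA = 20.2 + 106/3.42 = 51.194 °C.
T(t) = T_ss + (T₀ − T_ss)e^(−t/τ); set T = 60.2:
t = −τ ln[(T − T_ss)/(T₀ − T_ss)] = −794.44 · ln(0.15058) = 1504.1 s.

1500 s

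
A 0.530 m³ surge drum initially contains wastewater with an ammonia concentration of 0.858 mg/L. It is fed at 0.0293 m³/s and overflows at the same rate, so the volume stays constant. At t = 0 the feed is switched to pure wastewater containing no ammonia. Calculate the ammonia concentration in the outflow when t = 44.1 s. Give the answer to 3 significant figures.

0.0749 mg/L

Transient balance on the dissolved component: V dC/dt = Q(C_in − C).
Rewrite as dC/dt + C/τ = C_in/τ, τ = V/Q = 18.089 s.
Integrating: C(t) = C_in + (C₀ − C_in) e^(−t/τ).
C(44.1) = 0 + (0.858 − 0)·e^(−44.1/18.089) = 0 + (0.85800)·0.087337 = 0.074935 mg/L.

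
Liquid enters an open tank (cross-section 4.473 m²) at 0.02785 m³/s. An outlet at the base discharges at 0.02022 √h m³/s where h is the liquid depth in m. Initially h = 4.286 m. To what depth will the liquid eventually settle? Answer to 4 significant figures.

Unsteady balance on liquid volume: A dh/dt = Q_in − 0.02022 √h. At steady state dh/dt = 0:
Q_in = 0.02022 √h_ss ⇒ √h_ss = 0.02785/0.02022 = 1.37735.
h_ss = 1.37735² = 1.89709 m. (Since h₀ = 4.286 m > h_ss, the level will fall toward this value.)

1.897 m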